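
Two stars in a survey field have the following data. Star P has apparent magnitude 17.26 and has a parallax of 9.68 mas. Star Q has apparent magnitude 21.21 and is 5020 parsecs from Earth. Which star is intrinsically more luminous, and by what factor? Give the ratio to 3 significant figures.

Star P: p = 9.68 mas = 9.68×10^-3″ → d = 1/p = 103.3 pc
Star P: M = m − 5 log₁₀ d + 5 = 17.26 − 5·2.0141 + 5 = 12.189
Star Q: M = m − 5 log₁₀ d + 5 = 21.21 − 5·3.7007 + 5 = 7.706
ΔM = M_P − M_Q = 12.189 − (7.706) = 4.483; smaller M is more luminous → Star Q.
L ratio = 10^(0.4 |ΔM|) = 10^1.793 = 62.11

Star Q is more luminous, by a factor of 62.1.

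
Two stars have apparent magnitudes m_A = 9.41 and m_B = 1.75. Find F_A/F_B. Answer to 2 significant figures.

F_A/F_B ≈ 8.6×10^-4

Δm = 9.41 − (1.75) = 7.66
Flux ratio = 10^(−0.4 Δm) = 10^(−0.4 × 7.66) = 10^-3.064 = 8.630×10^-4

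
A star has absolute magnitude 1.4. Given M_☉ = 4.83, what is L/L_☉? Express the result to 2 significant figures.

M − M_☉ = 1.4 − 4.83 = -3.430
L/L_☉ = 10^(−0.4 (M − M_☉)) = 10^1.372 = 23.55

L/L_☉ ≈ 24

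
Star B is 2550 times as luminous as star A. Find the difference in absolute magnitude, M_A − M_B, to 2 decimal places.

Pogson: ΔM = −2.5 log₁₀(ratio) = −2.5 log₁₀(2550) = −2.5 × 3.4065 = -8.516
Star B is brighter so has the smaller magnitude: M_A − M_B is positive.

M_A − M_B ≈ 8.52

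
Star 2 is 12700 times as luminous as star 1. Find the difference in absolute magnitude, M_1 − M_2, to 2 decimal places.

M_1 − M_2 ≈ 10.26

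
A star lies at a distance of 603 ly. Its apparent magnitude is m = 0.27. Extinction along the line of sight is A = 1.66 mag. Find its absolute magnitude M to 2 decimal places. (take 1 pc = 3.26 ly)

M ≈ -7.73

d = 603 ly / 3.26 = 185.0 pc
5 log₁₀(d/10 pc) = 5 log₁₀(185.0) − 5 = 6.335
M = m − 5 log₁₀(d/10) − A = 0.27 − 6.335 − 1.66 = -7.725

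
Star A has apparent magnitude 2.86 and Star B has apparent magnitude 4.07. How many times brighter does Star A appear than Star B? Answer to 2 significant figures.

3.0

Magnitude difference = -1.21
Flux ratio = 10^(−0.4 Δm) = 10^(−0.4 × -1.21) = 10^0.484 = 3.048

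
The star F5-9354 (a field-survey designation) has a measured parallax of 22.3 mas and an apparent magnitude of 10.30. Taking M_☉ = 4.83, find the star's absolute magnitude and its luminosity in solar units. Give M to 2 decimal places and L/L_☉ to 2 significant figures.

d = 1/p = 1000/22.3 mas = 44.84 pc
M = m − 5 log₁₀ d + 5 = 10.30 − 5·1.6517 + 5 = 7.042
M − M_☉ = 7.042 − 4.83 = 2.212
L/L_☉ = 10^(−0.4 × 2.212) = 0.1304

M ≈ 7.04; L/L_☉ ≈ 0.13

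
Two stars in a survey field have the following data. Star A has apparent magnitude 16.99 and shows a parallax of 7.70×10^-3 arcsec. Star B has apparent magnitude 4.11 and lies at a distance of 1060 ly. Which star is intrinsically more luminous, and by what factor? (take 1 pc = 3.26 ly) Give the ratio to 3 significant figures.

Star B is more luminous, by a factor of 890000.

Star A: d = 1/p = 1/7.70×10^-3″ = 129.9 pc
Star A: M = m − 5 log₁₀ d + 5 = 16.99 − 5·2.1135 + 5 = 11.422
Star B: d = 1060 ly / 3.26 = 325.2 pc
Star B: M = m − 5 log₁₀ d + 5 = 4.11 − 5·2.5121 + 5 = -3.450
ΔM = M_A − M_B = 11.422 − (-3.450) = 14.873; smaller M is more luminous → Star B.
L ratio = 10^(0.4 |ΔM|) = 10^5.949 = 889500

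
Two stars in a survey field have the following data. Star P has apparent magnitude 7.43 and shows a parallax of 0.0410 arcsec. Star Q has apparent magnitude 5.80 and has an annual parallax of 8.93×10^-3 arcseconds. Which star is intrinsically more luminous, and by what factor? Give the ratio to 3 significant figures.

Star P: d = 1/p = 1/0.0410″ = 24.39 pc
Star P: M = m − 5 log₁₀ d + 5 = 7.43 − 5·1.3872 + 5 = 5.494
Star Q: d = 1/p = 1/8.93×10^-3″ = 112.0 pc
Star Q: M = m − 5 log₁₀ d + 5 = 5.80 − 5·2.0491 + 5 = 0.554
ΔM = M_P − M_Q = 5.494 − (0.554) = 4.940; smaller M is more luminous → Star Q.
L ratio = 10^(0.4 |ΔM|) = 10^1.976 = 94.59

Star Q is more luminous, by a factor of 94.6.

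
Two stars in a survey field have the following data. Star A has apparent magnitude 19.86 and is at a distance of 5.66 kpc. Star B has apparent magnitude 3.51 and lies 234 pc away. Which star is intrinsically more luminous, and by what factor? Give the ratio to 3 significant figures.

Star B is more luminous, by a factor of 5930.

Star A: d = 5.66 kpc = 5660 pc
Star A: M = m − 5 log₁₀ d + 5 = 19.86 − 5·3.7528 + 5 = 6.096
Star B: M = m − 5 log₁₀ d + 5 = 3.51 − 5·2.3692 + 5 = -3.336
ΔM = M_A − M_B = 6.096 − (-3.336) = 9.432; smaller M is more luminous → Star B.
L ratio = 10^(0.4 |ΔM|) = 10^3.773 = 5927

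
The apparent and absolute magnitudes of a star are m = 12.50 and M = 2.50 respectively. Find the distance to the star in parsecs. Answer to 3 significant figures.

Distance modulus: m − M = 12.50 − (2.50) = 10.000
m − M = 5 log₁₀ d − 5
log₁₀ d = (m − M)/5 + 1 = 3.0000
d = 10^3.0000 = 1000 pc

d ≈ 1000 pc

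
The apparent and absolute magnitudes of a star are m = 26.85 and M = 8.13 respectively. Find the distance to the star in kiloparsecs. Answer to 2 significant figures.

d ≈ 55 kpc

Distance modulus: m − M = 26.85 − (8.13) = 18.720
m − M = 5 log₁₀ d − 5
log₁₀ d = (m − M)/5 + 1 = 4.7440
d = 10^4.7440 = 55460 pc
= 55.46 kpc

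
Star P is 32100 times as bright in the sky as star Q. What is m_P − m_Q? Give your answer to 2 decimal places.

m_P − m_Q ≈ -11.27

Pogson: Δm = −2.5 log₁₀(ratio) = −2.5 log₁₀(32100) = −2.5 × 4.5065 = -11.266
Star P is brighter, so it has the smaller magnitude: the difference is negative.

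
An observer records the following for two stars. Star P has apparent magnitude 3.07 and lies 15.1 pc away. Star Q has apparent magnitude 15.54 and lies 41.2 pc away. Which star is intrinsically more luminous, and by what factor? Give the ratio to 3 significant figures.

Star P: M = m − 5 log₁₀ d + 5 = 3.07 − 5·1.1790 + 5 = 2.175
Star Q: M = m − 5 log₁₀ d + 5 = 15.54 − 5·1.6149 + 5 = 12.466
ΔM = M_P − M_Q = 2.175 − (12.466) = -10.290; smaller M is more luminous → Star P.
L ratio = 10^(0.4 |ΔM|) = 10^4.116 = 13070

Star P is more luminous, by a factor of 13100.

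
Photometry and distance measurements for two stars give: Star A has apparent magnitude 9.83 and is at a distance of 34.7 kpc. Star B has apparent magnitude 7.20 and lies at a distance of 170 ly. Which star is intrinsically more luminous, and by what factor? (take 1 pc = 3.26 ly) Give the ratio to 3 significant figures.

Star A: d = 34.7 kpc = 34700 pc
Star A: M = m − 5 log₁₀ d + 5 = 9.83 − 5·4.5403 + 5 = -7.872
Star B: d = 170 ly / 3.26 = 52.15 pc
Star B: M = m − 5 log₁₀ d + 5 = 7.20 − 5·1.7172 + 5 = 3.614
ΔM = M_A − M_B = -7.872 − (3.614) = -11.485; smaller M is more luminous → Star A.
L ratio = 10^(0.4 |ΔM|) = 10^4.594 = 39280

Star A is more luminous, by a factor of 39300.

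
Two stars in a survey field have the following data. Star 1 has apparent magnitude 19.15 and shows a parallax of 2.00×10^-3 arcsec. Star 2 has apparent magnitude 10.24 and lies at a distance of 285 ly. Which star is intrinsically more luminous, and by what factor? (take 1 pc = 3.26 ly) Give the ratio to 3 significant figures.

Star 1: d = 1/p = 1/2.00×10^-3″ = 500.0 pc
Star 1: M = m − 5 log₁₀ d + 5 = 19.15 − 5·2.6990 + 5 = 10.655
Star 2: d = 285 ly / 3.26 = 87.42 pc
Star 2: M = m − 5 log₁₀ d + 5 = 10.24 − 5·1.9416 + 5 = 5.532
ΔM = M_1 − M_2 = 10.655 − (5.532) = 5.123; smaller M is more luminous → Star 2.
L ratio = 10^(0.4 |ΔM|) = 10^2.049 = 112.0

Star 2 is more luminous, by a factor of 112.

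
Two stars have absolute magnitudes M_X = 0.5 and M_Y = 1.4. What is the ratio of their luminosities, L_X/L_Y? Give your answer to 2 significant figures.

ΔM = M_X − M_Y = -0.9
L_X/L_Y = 10^(−0.4 ΔM) = 10^0.360 = 2.291

L_X/L_Y ≈ 2.3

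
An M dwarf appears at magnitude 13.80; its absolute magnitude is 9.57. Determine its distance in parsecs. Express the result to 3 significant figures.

d ≈ 70.1 pc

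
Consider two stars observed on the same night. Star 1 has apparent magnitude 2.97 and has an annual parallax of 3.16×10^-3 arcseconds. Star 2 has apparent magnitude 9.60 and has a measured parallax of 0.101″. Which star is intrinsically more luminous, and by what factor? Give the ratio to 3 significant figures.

Star 1 is more luminous, by a factor of 458000.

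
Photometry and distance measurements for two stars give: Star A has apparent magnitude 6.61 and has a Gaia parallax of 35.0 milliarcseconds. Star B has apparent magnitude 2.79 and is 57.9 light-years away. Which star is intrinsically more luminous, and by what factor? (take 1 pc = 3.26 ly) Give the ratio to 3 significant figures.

Star A: p = 35.0 mas = 0.0350″ → d = 1/p = 28.57 pc
Star A: M = m − 5 log₁₀ d + 5 = 6.61 − 5·1.4559 + 5 = 4.330
Star B: d = 57.9 ly / 3.26 = 17.76 pc
Star B: M = m − 5 log₁₀ d + 5 = 2.79 − 5·1.2495 + 5 = 1.543
ΔM = M_A − M_B = 4.330 − (1.543) = 2.788; smaller M is more luminous → Star B.
L ratio = 10^(0.4 |ΔM|) = 10^1.115 = 13.03

Star B is more luminous, by a factor of 13.0.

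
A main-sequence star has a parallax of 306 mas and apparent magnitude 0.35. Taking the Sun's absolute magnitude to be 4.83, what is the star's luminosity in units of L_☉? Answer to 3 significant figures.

L/L_☉ ≈ 6.62

d = 1/p = 1000/306 mas = 3.268 pc
M = m − 5 log₁₀ d + 5 = 0.35 − 5·0.5143 + 5 = 2.779
M − M_☉ = 2.779 − 4.83 = -2.051
L/L_☉ = 10^(−0.4 × -2.051) = 6.615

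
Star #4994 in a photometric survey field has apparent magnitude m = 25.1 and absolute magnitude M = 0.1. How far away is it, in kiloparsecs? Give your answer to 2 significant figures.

d ≈ 1000 kpc

Distance modulus: m − M = 25.1 − (0.1) = 25.000
m − M = 5 log₁₀ d − 5
log₁₀ d = (m − M)/5 + 1 = 6.0000
d = 10^6.0000 = 1.000×10^6 pc
= 1000 kpc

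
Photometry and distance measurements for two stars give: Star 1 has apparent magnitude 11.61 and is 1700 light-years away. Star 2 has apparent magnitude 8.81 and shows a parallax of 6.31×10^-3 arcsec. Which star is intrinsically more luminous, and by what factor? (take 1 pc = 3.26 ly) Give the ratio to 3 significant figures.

Star 2 is more luminous, by a factor of 1.22.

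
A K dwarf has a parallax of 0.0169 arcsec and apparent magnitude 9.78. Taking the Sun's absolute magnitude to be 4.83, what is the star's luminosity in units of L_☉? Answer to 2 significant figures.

d = 1/p = 1/0.0169″ = 59.17 pc
M = m − 5 log₁₀ d + 5 = 9.78 − 5·1.7721 + 5 = 5.919
M − M_☉ = 5.919 − 4.83 = 1.089
L/L_☉ = 10^(−0.4 × 1.089) = 0.3666

L/L_☉ ≈ 0.37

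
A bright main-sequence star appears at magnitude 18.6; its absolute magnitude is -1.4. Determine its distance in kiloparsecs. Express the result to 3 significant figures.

d ≈ 100 kpc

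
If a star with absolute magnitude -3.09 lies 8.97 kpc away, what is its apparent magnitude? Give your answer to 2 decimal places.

m ≈ 11.67

d = 8.97 kpc = 8970 pc
m = M + 5 log₁₀ d − 5 = -3.09 + 5·3.9528 − 5 = 11.674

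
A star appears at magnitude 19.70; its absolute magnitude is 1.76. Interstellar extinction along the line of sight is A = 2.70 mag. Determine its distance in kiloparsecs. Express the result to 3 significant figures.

d ≈ 11.2 kpc

m − M = 5 log₁₀(d/10 pc) + A  ⇒  19.70 − (1.76) − 2.70 = 5 log₁₀(d/10)
15.240 = 5 log₁₀(d/10)
log₁₀ d = (m − M − A)/5 + 1 = 4.0480
d = 10^4.0480 = 11170 pc
= 11.17 kpc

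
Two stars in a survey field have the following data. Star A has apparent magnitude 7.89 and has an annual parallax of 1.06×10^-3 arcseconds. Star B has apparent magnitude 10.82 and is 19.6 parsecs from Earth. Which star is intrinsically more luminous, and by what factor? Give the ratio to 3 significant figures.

Star A: d = 1/p = 1/1.06×10^-3″ = 943.4 pc
Star A: M = m − 5 log₁₀ d + 5 = 7.89 − 5·2.9747 + 5 = -1.983
Star B: M = m − 5 log₁₀ d + 5 = 10.82 − 5·1.2923 + 5 = 9.359
ΔM = M_A − M_B = -1.983 − (9.359) = -11.342; smaller M is more luminous → Star A.
L ratio = 10^(0.4 |ΔM|) = 10^4.537 = 34430

Star A is more luminous, by a factor of 34400.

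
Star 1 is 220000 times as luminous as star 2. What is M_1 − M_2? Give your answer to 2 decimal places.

Pogson: ΔM = −2.5 log₁₀(ratio) = −2.5 log₁₀(220000) = −2.5 × 5.3424 = -13.356
Star 1 is brighter, so it has the smaller magnitude: the difference is negative.

M_1 − M_2 ≈ -13.36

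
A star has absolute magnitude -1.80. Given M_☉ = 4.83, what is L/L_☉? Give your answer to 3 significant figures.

M − M_☉ = -1.80 − 4.83 = -6.630
L/L_☉ = 10^(−0.4 (M − M_☉)) = 10^2.652 = 448.7

L/L_☉ ≈ 449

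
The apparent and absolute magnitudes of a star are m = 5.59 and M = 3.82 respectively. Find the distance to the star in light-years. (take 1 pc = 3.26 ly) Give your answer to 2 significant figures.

d ≈ 74 ly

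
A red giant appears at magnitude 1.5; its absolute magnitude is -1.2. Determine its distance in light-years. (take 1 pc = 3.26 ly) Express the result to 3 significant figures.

d ≈ 113 ly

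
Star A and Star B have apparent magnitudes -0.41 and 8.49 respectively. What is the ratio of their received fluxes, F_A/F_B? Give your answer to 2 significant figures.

F_A/F_B ≈ 3600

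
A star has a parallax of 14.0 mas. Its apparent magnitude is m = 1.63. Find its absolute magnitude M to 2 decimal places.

p = 14.0 mas = 0.0140″ → d = 1/p = 71.43 pc
5 log₁₀(d/10 pc) = 5 log₁₀(71.43) − 5 = 4.269
M = m − 5 log₁₀(d/10) = 1.63 − 4.269 = -2.639

M ≈ -2.64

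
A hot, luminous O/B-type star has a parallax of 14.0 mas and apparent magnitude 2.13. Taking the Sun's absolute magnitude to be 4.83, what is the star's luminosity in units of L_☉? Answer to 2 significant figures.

d = 1/p = 1000/14.0 mas = 71.43 pc
M = m − 5 log₁₀ d + 5 = 2.13 − 5·1.8539 + 5 = -2.139
M − M_☉ = -2.139 − 4.83 = -6.969
L/L_☉ = 10^(−0.4 × -6.969) = 613.4

L/L_☉ ≈ 610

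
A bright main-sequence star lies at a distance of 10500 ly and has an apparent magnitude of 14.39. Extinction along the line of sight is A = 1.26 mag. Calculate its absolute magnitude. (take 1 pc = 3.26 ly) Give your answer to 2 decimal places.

d = 10500 ly / 3.26 = 3221 pc
5 log₁₀(d/10 pc) = 5 log₁₀(3221) − 5 = 12.540
M = m − 5 log₁₀(d/10) − A = 14.39 − 12.540 − 1.26 = 0.590

M ≈ 0.59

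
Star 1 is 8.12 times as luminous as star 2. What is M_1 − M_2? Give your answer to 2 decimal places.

Pogson: ΔM = −2.5 log₁₀(ratio) = −2.5 log₁₀(8.12) = −2.5 × 0.9096 = -2.274
Star 1 is brighter, so it has the smaller magnitude: the difference is negative.

M_1 − M_2 ≈ -2.27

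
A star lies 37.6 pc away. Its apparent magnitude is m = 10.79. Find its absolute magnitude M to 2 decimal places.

M ≈ 7.91

5 log₁₀(d/10 pc) = 5 log₁₀(37.60) − 5 = 2.876
M = m − 5 log₁₀(d/10) = 10.79 − 2.876 = 7.914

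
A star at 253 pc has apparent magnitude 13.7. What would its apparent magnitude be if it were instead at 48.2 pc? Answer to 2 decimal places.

m ≈ 10.10

Flux ∝ 1/d², so Δm = 5 log₁₀(d₂/d₁) = 5 log₁₀(48.2/253) = -3.600
m₂ = m₁ + Δm = 13.7 + (-3.600) = 10.100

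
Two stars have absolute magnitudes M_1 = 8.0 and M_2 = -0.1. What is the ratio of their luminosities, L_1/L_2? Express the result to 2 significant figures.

ΔM = M_1 − M_2 = 8.1
L_1/L_2 = 10^(−0.4 ΔM) = 10^-3.240 = 5.754×10^-4

L_1/L_2 ≈ 5.8×10^-4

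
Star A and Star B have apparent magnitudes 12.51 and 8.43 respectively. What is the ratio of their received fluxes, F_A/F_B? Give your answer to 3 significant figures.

F_A/F_B ≈ 0.0233

Δm = 12.51 − (8.43) = 4.08
Flux ratio = 10^(−0.4 Δm) = 10^(−0.4 × 4.08) = 10^-1.632 = 0.02333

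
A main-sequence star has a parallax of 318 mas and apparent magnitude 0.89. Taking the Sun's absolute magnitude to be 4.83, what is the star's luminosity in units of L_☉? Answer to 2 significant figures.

L/L_☉ ≈ 3.7

d = 1/p = 1000/318 mas = 3.145 pc
M = m − 5 log₁₀ d + 5 = 0.89 − 5·0.4976 + 5 = 3.402
M − M_☉ = 3.402 − 4.83 = -1.428
L/L_☉ = 10^(−0.4 × -1.428) = 3.725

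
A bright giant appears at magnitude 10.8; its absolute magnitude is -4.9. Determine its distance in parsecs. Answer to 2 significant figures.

d ≈ 14000 pc

μ = m − M = 15.700
m − M = 5 log₁₀ d − 5
log₁₀ d = (m − M)/5 + 1 = 4.1400
d = 10^4.1400 = 13800 pc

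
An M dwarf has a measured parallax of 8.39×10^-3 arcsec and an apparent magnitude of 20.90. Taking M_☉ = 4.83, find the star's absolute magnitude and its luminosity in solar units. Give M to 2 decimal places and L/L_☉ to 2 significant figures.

M ≈ 15.52; L/L_☉ ≈ 5.3×10^-5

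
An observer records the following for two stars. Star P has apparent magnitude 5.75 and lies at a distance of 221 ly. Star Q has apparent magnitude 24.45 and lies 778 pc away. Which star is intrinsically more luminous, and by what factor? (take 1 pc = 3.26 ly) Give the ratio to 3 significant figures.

Star P: d = 221 ly / 3.26 = 67.79 pc
Star P: M = m − 5 log₁₀ d + 5 = 5.75 − 5·1.8312 + 5 = 1.594
Star Q: M = m − 5 log₁₀ d + 5 = 24.45 − 5·2.8910 + 5 = 14.995
ΔM = M_P − M_Q = 1.594 − (14.995) = -13.401; smaller M is more luminous → Star P.
L ratio = 10^(0.4 |ΔM|) = 10^5.360 = 229300

Star P is more luminous, by a factor of 229000.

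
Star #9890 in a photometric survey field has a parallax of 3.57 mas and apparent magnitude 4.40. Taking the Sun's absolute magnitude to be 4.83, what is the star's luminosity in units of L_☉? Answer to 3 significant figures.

L/L_☉ ≈ 1170

d = 1/p = 1000/3.57 mas = 280.1 pc
M = m − 5 log₁₀ d + 5 = 4.40 − 5·2.4473 + 5 = -2.837
M − M_☉ = -2.837 − 4.83 = -7.667
L/L_☉ = 10^(−0.4 × -7.667) = 1166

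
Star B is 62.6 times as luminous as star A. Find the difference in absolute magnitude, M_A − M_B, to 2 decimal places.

Pogson: ΔM = −2.5 log₁₀(ratio) = −2.5 log₁₀(62.6) = −2.5 × 1.7966 = -4.491
Star B is brighter so has the smaller magnitude: M_A − M_B is positive.

M_A − M_B ≈ 4.49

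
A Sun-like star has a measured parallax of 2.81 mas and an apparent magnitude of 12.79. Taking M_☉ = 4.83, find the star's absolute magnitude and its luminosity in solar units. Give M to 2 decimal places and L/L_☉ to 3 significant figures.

d = 1/p = 1000/2.81 mas = 355.9 pc
M = m − 5 log₁₀ d + 5 = 12.79 − 5·2.5513 + 5 = 5.034
M − M_☉ = 5.034 − 4.83 = 0.204
L/L_☉ = 10^(−0.4 × 0.204) = 0.8291

M ≈ 5.03; L/L_☉ ≈ 0.829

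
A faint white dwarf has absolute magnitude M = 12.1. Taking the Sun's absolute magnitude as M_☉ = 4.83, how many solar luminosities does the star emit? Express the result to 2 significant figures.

L/L_☉ ≈ 1.2×10^-3

M − M_☉ = 12.1 − 4.83 = 7.270
L/L_☉ = 10^(−0.4 (M − M_☉)) = 10^-2.908 = 1.236×10^-3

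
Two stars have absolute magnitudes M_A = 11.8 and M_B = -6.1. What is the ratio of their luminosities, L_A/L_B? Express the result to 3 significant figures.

ΔM = M_A − M_B = 17.9
L_A/L_B = 10^(−0.4 ΔM) = 10^-7.160 = 6.918×10^-8

L_A/L_B ≈ 6.92×10^-8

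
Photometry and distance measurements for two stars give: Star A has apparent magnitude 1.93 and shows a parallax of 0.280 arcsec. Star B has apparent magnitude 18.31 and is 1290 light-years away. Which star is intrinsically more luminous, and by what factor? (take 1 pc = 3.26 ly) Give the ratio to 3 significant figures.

Star A: d = 1/p = 1/0.280″ = 3.571 pc
Star A: M = m − 5 log₁₀ d + 5 = 1.93 − 5·0.5528 + 5 = 4.166
Star B: d = 1290 ly / 3.26 = 395.7 pc
Star B: M = m − 5 log₁₀ d + 5 = 18.31 − 5·2.5974 + 5 = 10.323
ΔM = M_A − M_B = 4.166 − (10.323) = -6.157; smaller M is more luminous → Star A.
L ratio = 10^(0.4 |ΔM|) = 10^2.463 = 290.4

Star A is more luminous, by a factor of 290.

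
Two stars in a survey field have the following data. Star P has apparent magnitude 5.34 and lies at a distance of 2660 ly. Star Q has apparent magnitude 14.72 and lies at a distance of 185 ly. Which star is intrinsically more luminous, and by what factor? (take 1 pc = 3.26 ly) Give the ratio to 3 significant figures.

Star P is more luminous, by a factor of 1.17×10^6.

Star P: d = 2660 ly / 3.26 = 816.0 pc
Star P: M = m − 5 log₁₀ d + 5 = 5.34 − 5·2.9117 + 5 = -4.218
Star Q: d = 185 ly / 3.26 = 56.75 pc
Star Q: M = m − 5 log₁₀ d + 5 = 14.72 − 5·1.7540 + 5 = 10.950
ΔM = M_P − M_Q = -4.218 − (10.950) = -15.169; smaller M is more luminous → Star P.
L ratio = 10^(0.4 |ΔM|) = 10^6.067 = 1.168×10^6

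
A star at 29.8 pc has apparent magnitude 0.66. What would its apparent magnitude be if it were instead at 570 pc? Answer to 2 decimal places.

m ≈ 7.07

Flux ∝ 1/d², so Δm = 5 log₁₀(d₂/d₁) = 5 log₁₀(570/29.8) = 6.408
m₂ = m₁ + Δm = 0.66 + (6.408) = 7.068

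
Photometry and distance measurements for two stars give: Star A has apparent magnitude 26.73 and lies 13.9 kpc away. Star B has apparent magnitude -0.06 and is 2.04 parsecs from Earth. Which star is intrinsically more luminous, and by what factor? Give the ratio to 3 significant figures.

Star B is more luminous, by a factor of 1120.

Star A: d = 13.9 kpc = 13900 pc
Star A: M = m − 5 log₁₀ d + 5 = 26.73 − 5·4.1430 + 5 = 11.015
Star B: M = m − 5 log₁₀ d + 5 = -0.06 − 5·0.3096 + 5 = 3.392
ΔM = M_A − M_B = 11.015 − (3.392) = 7.623; smaller M is more luminous → Star B.
L ratio = 10^(0.4 |ΔM|) = 10^3.049 = 1120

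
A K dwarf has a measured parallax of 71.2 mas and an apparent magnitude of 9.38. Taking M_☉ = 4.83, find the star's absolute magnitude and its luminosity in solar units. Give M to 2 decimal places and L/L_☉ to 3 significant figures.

M ≈ 8.64; L/L_☉ ≈ 0.0299

d = 1/p = 1000/71.2 mas = 14.04 pc
M = m − 5 log₁₀ d + 5 = 9.38 − 5·1.1475 + 5 = 8.642
M − M_☉ = 8.642 − 4.83 = 3.812
L/L_☉ = 10^(−0.4 × 3.812) = 0.02986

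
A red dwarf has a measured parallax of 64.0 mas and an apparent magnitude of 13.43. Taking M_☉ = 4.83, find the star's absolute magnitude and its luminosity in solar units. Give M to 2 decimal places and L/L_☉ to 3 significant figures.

M ≈ 12.46; L/L_☉ ≈ 8.86×10^-4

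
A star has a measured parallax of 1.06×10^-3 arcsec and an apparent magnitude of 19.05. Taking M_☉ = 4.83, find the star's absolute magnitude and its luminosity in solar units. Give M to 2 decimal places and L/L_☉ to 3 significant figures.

M ≈ 9.18; L/L_☉ ≈ 0.0183

d = 1/p = 1/1.06×10^-3″ = 943.4 pc
M = m − 5 log₁₀ d + 5 = 19.05 − 5·2.9747 + 5 = 9.177
M − M_☉ = 9.177 − 4.83 = 4.347
L/L_☉ = 10^(−0.4 × 4.347) = 0.01826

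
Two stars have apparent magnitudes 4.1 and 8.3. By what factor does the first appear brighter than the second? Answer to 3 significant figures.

47.9

Δm = 4.1 − (8.3) = -4.2
Flux ratio = 10^(−0.4 Δm) = 10^(−0.4 × -4.2) = 10^1.680 = 47.86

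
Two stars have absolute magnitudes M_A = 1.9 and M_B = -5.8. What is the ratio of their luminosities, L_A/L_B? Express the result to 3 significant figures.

L_A/L_B ≈ 8.32×10^-4

ΔM = M_A − M_B = 7.7
L_A/L_B = 10^(−0.4 ΔM) = 10^-3.080 = 8.318×10^-4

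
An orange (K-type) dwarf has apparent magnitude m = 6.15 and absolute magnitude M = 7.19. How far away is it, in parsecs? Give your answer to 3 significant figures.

d ≈ 6.19 pc

μ = m − M = -1.040
m − M = 5 log₁₀ d − 5
log₁₀ d = (m − M)/5 + 1 = 0.7920
d = 10^0.7920 = 6.194 pc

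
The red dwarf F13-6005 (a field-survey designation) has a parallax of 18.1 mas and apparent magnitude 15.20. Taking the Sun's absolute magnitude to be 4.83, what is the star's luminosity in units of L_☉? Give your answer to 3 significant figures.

L/L_☉ ≈ 2.17×10^-3

d = 1/p = 1000/18.1 mas = 55.25 pc
M = m − 5 log₁₀ d + 5 = 15.20 − 5·1.7423 + 5 = 11.488
M − M_☉ = 11.488 − 4.83 = 6.658
L/L_☉ = 10^(−0.4 × 6.658) = 2.171×10^-3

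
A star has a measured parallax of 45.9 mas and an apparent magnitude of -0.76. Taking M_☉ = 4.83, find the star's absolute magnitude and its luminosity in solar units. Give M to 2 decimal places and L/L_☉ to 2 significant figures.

M ≈ -2.45; L/L_☉ ≈ 820

d = 1/p = 1000/45.9 mas = 21.79 pc
M = m − 5 log₁₀ d + 5 = -0.76 − 5·1.3382 + 5 = -2.451
M − M_☉ = -2.451 − 4.83 = -7.281
L/L_☉ = 10^(−0.4 × -7.281) = 817.3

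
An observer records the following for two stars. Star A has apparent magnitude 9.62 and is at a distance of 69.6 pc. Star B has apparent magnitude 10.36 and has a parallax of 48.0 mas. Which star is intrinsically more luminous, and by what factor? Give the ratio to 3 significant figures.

Star A is more luminous, by a factor of 22.1.

Star A: M = m − 5 log₁₀ d + 5 = 9.62 − 5·1.8426 + 5 = 5.407
Star B: p = 48.0 mas = 0.0480″ → d = 1/p = 20.83 pc
Star B: M = m − 5 log₁₀ d + 5 = 10.36 − 5·1.3188 + 5 = 8.766
ΔM = M_A − M_B = 5.407 − (8.766) = -3.359; smaller M is more luminous → Star A.
L ratio = 10^(0.4 |ΔM|) = 10^1.344 = 22.06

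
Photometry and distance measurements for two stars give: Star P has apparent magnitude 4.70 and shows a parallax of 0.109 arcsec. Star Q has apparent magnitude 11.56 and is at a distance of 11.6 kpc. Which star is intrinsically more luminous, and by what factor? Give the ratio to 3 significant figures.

Star P: d = 1/p = 1/0.109″ = 9.174 pc
Star P: M = m − 5 log₁₀ d + 5 = 4.70 − 5·0.9626 + 5 = 4.887
Star Q: d = 11.6 kpc = 11600 pc
Star Q: M = m − 5 log₁₀ d + 5 = 11.56 − 5·4.0645 + 5 = -3.762
ΔM = M_P − M_Q = 4.887 − (-3.762) = 8.649; smaller M is more luminous → Star Q.
L ratio = 10^(0.4 |ΔM|) = 10^3.460 = 2882

Star Q is more luminous, by a factor of 2880.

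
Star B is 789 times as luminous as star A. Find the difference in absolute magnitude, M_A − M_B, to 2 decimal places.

M_A − M_B ≈ 7.24

Pogson: ΔM = −2.5 log₁₀(ratio) = −2.5 log₁₀(789) = −2.5 × 2.8971 = -7.243
Star B is brighter so has the smaller magnitude: M_A − M_B is positive.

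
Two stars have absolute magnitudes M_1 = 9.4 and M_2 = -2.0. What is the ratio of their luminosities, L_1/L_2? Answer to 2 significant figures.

L_1/L_2 ≈ 2.8×10^-5

ΔM = M_1 − M_2 = 11.4
L_1/L_2 = 10^(−0.4 ΔM) = 10^-4.560 = 2.754×10^-5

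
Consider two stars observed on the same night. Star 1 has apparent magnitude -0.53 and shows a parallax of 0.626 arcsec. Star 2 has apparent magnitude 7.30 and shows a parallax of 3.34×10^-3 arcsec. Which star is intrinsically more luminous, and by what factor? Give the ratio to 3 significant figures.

Star 1: d = 1/p = 1/0.626″ = 1.597 pc
Star 1: M = m − 5 log₁₀ d + 5 = -0.53 − 5·0.2034 + 5 = 3.453
Star 2: d = 1/p = 1/3.34×10^-3″ = 299.4 pc
Star 2: M = m − 5 log₁₀ d + 5 = 7.30 − 5·2.4763 + 5 = -0.081
ΔM = M_1 − M_2 = 3.453 − (-0.081) = 3.534; smaller M is more luminous → Star 2.
L ratio = 10^(0.4 |ΔM|) = 10^1.414 = 25.92

Star 2 is more luminous, by a factor of 25.9.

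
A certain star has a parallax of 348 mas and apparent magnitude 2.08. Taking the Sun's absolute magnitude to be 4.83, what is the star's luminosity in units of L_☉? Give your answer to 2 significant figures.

L/L_☉ ≈ 1.0

d = 1/p = 1000/348 mas = 2.874 pc
M = m − 5 log₁₀ d + 5 = 2.08 − 5·0.4584 + 5 = 4.788
M − M_☉ = 4.788 − 4.83 = -0.042
L/L_☉ = 10^(−0.4 × -0.042) = 1.040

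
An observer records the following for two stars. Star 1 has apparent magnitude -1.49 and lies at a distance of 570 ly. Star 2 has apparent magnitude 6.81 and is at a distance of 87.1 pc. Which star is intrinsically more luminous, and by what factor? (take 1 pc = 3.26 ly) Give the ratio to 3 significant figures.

Star 1: d = 570 ly / 3.26 = 174.8 pc
Star 1: M = m − 5 log₁₀ d + 5 = -1.49 − 5·2.2427 + 5 = -7.703
Star 2: M = m − 5 log₁₀ d + 5 = 6.81 − 5·1.9400 + 5 = 2.110
ΔM = M_1 − M_2 = -7.703 − (2.110) = -9.813; smaller M is more luminous → Star 1.
L ratio = 10^(0.4 |ΔM|) = 10^3.925 = 8419

Star 1 is more luminous, by a factor of 8420.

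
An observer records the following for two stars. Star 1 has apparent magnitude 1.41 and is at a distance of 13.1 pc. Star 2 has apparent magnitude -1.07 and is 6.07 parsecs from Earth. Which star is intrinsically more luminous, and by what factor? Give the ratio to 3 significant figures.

Star 1: M = m − 5 log₁₀ d + 5 = 1.41 − 5·1.1173 + 5 = 0.824
Star 2: M = m − 5 log₁₀ d + 5 = -1.07 − 5·0.7832 + 5 = 0.014
ΔM = M_1 − M_2 = 0.824 − (0.014) = 0.810; smaller M is more luminous → Star 2.
L ratio = 10^(0.4 |ΔM|) = 10^0.324 = 2.108

Star 2 is more luminous, by a factor of 2.11.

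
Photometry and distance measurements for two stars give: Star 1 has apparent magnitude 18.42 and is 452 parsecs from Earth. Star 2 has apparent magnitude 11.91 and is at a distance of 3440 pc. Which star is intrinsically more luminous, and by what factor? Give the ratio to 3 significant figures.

Star 1: M = m − 5 log₁₀ d + 5 = 18.42 − 5·2.6551 + 5 = 10.144
Star 2: M = m − 5 log₁₀ d + 5 = 11.91 − 5·3.5366 + 5 = -0.773
ΔM = M_1 − M_2 = 10.144 − (-0.773) = 10.917; smaller M is more luminous → Star 2.
L ratio = 10^(0.4 |ΔM|) = 10^4.367 = 23270

Star 2 is more luminous, by a factor of 23300.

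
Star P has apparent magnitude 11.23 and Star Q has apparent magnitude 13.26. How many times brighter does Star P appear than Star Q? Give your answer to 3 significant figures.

6.49

Magnitude difference = -2.03
Flux ratio = 10^(−0.4 Δm) = 10^(−0.4 × -2.03) = 10^0.812 = 6.486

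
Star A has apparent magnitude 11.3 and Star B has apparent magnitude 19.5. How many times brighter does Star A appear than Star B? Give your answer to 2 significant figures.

1900

Δm = 11.3 − (19.5) = -8.2
Flux ratio = 10^(−0.4 Δm) = 10^(−0.4 × -8.2) = 10^3.280 = 1905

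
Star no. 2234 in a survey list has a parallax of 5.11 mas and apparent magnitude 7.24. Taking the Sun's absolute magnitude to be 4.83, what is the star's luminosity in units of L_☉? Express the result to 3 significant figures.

L/L_☉ ≈ 41.6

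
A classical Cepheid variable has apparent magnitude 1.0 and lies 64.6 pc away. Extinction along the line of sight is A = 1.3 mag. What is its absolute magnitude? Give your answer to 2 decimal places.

5 log₁₀(d/10 pc) = 5 log₁₀(64.60) − 5 = 4.051
M = m − 5 log₁₀(d/10) − A = 1.0 − 4.051 − 1.3 = -4.351

M ≈ -4.35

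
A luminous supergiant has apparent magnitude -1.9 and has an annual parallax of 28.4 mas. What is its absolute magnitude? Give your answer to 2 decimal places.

p = 28.4 mas = 0.0284″ → d = 1/p = 35.21 pc
5 log₁₀(d/10 pc) = 5 log₁₀(35.21) − 5 = 2.733
M = m − 5 log₁₀(d/10) = -1.9 − 2.733 = -4.633

M ≈ -4.63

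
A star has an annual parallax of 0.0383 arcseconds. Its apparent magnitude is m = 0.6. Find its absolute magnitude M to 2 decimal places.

d = 1/p = 1/0.0383″ = 26.11 pc
5 log₁₀(d/10 pc) = 5 log₁₀(26.11) − 5 = 2.084
M = m − 5 log₁₀(d/10) = 0.6 − 2.084 = -1.484

M ≈ -1.48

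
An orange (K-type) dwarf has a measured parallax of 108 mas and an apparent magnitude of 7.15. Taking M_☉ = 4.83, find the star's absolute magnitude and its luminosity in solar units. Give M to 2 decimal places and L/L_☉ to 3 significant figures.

d = 1/p = 1000/108 mas = 9.259 pc
M = m − 5 log₁₀ d + 5 = 7.15 − 5·0.9666 + 5 = 7.317
M − M_☉ = 7.317 − 4.83 = 2.487
L/L_☉ = 10^(−0.4 × 2.487) = 0.1012

M ≈ 7.32; L/L_☉ ≈ 0.101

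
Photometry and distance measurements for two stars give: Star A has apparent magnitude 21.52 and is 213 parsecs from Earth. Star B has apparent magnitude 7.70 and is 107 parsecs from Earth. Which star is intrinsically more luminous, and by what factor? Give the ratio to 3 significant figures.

Star B is more luminous, by a factor of 85100.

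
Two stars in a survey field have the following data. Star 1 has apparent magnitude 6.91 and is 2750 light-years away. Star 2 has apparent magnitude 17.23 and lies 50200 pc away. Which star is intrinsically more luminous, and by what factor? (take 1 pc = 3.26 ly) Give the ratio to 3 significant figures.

Star 1: d = 2750 ly / 3.26 = 843.6 pc
Star 1: M = m − 5 log₁₀ d + 5 = 6.91 − 5·2.9261 + 5 = -2.721
Star 2: M = m − 5 log₁₀ d + 5 = 17.23 − 5·4.7007 + 5 = -1.274
ΔM = M_1 − M_2 = -2.721 − (-1.274) = -1.447; smaller M is more luminous → Star 1.
L ratio = 10^(0.4 |ΔM|) = 10^0.579 = 3.792

Star 1 is more luminous, by a factor of 3.79.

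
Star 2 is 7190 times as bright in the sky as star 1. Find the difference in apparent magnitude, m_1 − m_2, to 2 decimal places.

m_1 − m_2 ≈ 9.64

Pogson: Δm = −2.5 log₁₀(ratio) = −2.5 log₁₀(7190) = −2.5 × 3.8567 = -9.642
Star 2 is brighter so has the smaller magnitude: m_1 − m_2 is positive.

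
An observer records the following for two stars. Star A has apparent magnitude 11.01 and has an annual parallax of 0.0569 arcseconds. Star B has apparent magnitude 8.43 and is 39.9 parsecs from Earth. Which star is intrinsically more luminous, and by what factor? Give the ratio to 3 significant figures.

Star A: d = 1/p = 1/0.0569″ = 17.57 pc
Star A: M = m − 5 log₁₀ d + 5 = 11.01 − 5·1.2449 + 5 = 9.786
Star B: M = m − 5 log₁₀ d + 5 = 8.43 − 5·1.6010 + 5 = 5.425
ΔM = M_A − M_B = 9.786 − (5.425) = 4.360; smaller M is more luminous → Star B.
L ratio = 10^(0.4 |ΔM|) = 10^1.744 = 55.48

Star B is more luminous, by a factor of 55.5.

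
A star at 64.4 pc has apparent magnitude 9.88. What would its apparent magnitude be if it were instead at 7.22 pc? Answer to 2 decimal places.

m ≈ 5.13

Flux ∝ 1/d², so Δm = 5 log₁₀(d₂/d₁) = 5 log₁₀(7.22/64.4) = -4.752
m₂ = m₁ + Δm = 9.88 + (-4.752) = 5.128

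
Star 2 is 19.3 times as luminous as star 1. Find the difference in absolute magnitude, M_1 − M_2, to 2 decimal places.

M_1 − M_2 ≈ 3.21

Pogson: ΔM = −2.5 log₁₀(ratio) = −2.5 log₁₀(19.3) = −2.5 × 1.2856 = -3.214
Star 2 is brighter so has the smaller magnitude: M_1 − M_2 is positive.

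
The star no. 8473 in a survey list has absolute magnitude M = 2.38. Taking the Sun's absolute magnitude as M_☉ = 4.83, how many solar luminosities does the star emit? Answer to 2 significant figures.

L/L_☉ ≈ 9.5

M − M_☉ = 2.38 − 4.83 = -2.450
L/L_☉ = 10^(−0.4 (M − M_☉)) = 10^0.980 = 9.550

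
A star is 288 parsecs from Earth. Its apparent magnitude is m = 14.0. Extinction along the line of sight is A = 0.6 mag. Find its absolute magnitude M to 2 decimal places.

5 log₁₀(d/10 pc) = 5 log₁₀(288.0) − 5 = 7.297
M = m − 5 log₁₀(d/10) − A = 14.0 − 7.297 − 0.6 = 6.103

M ≈ 6.10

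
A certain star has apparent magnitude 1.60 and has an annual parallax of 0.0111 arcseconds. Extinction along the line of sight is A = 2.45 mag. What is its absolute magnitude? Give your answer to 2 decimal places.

M ≈ -5.62

d = 1/p = 1/0.0111″ = 90.09 pc
5 log₁₀(d/10 pc) = 5 log₁₀(90.09) − 5 = 4.773
M = m − 5 log₁₀(d/10) − A = 1.60 − 4.773 − 2.45 = -5.623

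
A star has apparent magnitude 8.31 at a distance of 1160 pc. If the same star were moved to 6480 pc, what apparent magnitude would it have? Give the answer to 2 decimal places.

Flux ∝ 1/d², so Δm = 5 log₁₀(d₂/d₁) = 5 log₁₀(6480/1160) = 3.736
m₂ = m₁ + Δm = 8.31 + (3.736) = 12.046

m ≈ 12.05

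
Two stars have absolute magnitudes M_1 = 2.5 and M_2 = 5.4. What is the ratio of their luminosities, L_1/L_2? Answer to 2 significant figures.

L_1/L_2 ≈ 14

ΔM = M_1 − M_2 = -2.9
L_1/L_2 = 10^(−0.4 ΔM) = 10^1.160 = 14.45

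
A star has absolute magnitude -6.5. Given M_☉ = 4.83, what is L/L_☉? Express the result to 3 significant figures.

L/L_☉ ≈ 34000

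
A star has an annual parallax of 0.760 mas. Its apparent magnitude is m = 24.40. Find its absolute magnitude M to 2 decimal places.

p = 0.760 mas = 7.60×10^-4″ → d = 1/p = 1316 pc
5 log₁₀(d/10 pc) = 5 log₁₀(1316) − 5 = 10.596
M = m − 5 log₁₀(d/10) = 24.40 − 10.596 = 13.804

M ≈ 13.80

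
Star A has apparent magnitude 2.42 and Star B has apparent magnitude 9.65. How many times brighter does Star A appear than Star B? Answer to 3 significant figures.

780

Magnitude difference = -7.23
Flux ratio = 10^(−0.4 Δm) = 10^(−0.4 × -7.23) = 10^2.892 = 779.8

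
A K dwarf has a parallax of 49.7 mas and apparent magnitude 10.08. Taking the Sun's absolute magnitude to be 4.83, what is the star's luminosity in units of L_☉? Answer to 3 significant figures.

L/L_☉ ≈ 0.0322

d = 1/p = 1000/49.7 mas = 20.12 pc
M = m − 5 log₁₀ d + 5 = 10.08 − 5·1.3036 + 5 = 8.562
M − M_☉ = 8.562 − 4.83 = 3.732
L/L_☉ = 10^(−0.4 × 3.732) = 0.03216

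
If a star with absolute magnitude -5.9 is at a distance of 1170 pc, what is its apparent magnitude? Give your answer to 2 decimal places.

m = M + 5 log₁₀ d − 5 = -5.9 + 5·3.0682 − 5 = 4.441

m ≈ 4.44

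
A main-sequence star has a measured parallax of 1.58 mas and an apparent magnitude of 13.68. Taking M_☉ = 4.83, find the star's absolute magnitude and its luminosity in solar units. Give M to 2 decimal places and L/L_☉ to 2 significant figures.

M ≈ 4.67; L/L_☉ ≈ 1.2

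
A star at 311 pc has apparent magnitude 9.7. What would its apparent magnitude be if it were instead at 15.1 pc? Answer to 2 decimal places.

Flux ∝ 1/d², so Δm = 5 log₁₀(d₂/d₁) = 5 log₁₀(15.1/311) = -6.569
m₂ = m₁ + Δm = 9.7 + (-6.569) = 3.131

m ≈ 3.13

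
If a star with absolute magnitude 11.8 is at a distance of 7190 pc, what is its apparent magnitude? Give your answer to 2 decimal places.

m = M + 5 log₁₀ d − 5 = 11.8 + 5·3.8567 − 5 = 26.084

m ≈ 26.08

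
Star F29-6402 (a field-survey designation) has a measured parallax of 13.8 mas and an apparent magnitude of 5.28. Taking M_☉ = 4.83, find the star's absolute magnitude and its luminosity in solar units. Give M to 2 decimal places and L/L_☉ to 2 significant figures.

d = 1/p = 1000/13.8 mas = 72.46 pc
M = m − 5 log₁₀ d + 5 = 5.28 − 5·1.8601 + 5 = 0.979
M − M_☉ = 0.979 − 4.83 = -3.851
L/L_☉ = 10^(−0.4 × -3.851) = 34.69

M ≈ 0.98; L/L_☉ ≈ 35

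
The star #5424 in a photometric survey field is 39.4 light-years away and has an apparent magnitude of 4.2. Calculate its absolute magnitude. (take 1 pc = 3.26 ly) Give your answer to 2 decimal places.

M ≈ 3.79

d = 39.4 ly / 3.26 = 12.09 pc
5 log₁₀(d/10 pc) = 5 log₁₀(12.09) − 5 = 0.411
M = m − 5 log₁₀(d/10) = 4.2 − 0.411 = 3.789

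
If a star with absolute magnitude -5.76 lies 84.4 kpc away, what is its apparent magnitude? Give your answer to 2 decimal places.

m ≈ 13.87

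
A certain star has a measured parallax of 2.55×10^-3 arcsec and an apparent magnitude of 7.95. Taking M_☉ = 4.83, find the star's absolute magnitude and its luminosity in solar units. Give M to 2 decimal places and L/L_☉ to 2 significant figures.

M ≈ -0.02; L/L_☉ ≈ 87

d = 1/p = 1/2.55×10^-3″ = 392.2 pc
M = m − 5 log₁₀ d + 5 = 7.95 − 5·2.5935 + 5 = -0.017
M − M_☉ = -0.017 − 4.83 = -4.847
L/L_☉ = 10^(−0.4 × -4.847) = 86.88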